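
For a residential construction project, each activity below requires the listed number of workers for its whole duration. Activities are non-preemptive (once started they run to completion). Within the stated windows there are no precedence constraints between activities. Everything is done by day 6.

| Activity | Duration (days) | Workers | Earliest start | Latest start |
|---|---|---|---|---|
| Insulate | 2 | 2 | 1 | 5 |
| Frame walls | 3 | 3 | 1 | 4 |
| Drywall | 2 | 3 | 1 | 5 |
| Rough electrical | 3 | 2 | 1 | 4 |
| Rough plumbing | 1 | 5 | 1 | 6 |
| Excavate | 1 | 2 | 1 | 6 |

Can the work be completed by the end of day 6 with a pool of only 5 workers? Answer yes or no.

Total worker-days = 32; over 6 days the average is 32/6 > 5, so some day must exceed 5.

no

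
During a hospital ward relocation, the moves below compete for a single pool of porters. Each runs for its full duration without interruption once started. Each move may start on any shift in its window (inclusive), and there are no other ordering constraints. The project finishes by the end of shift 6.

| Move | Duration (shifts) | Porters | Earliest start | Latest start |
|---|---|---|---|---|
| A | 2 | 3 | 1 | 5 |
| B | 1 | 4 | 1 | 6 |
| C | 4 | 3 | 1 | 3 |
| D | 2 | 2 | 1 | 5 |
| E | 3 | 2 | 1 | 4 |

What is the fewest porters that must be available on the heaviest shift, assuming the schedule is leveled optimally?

Early-start (A@1, B@1, C@1, D@1, E@1) gives peak 14: s1:14  s2:10  s3:5  s4:3  s5:0  s6:0.
Shift B→6, D→5, E→3.
Schedule A@1, B@6, C@1, D@5, E@3: s1:6  s2:6  s3:5  s4:5  s5:4  s6:6 — peak 6.
Total porter-shifts = 32 over 6 shifts ⇒ peak ≥ ⌈32/6⌉ = 6, so 6 is optimal.

6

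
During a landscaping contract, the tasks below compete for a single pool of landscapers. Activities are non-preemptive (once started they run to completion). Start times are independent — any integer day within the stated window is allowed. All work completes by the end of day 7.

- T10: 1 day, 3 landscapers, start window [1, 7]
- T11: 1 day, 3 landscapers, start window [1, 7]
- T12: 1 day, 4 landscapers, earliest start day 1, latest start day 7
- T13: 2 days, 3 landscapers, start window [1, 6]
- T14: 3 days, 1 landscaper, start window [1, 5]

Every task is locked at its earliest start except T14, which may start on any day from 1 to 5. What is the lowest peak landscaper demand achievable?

13

T14@1: d1:14  d2:4  d3:1  d4:0  d5:0  d6:0  d7:0 → peak 14
T14@2: d1:13  d2:4  d3:1  d4:1  d5:0  d6:0  d7:0 → peak 13
T14@3: d1:13  d2:3  d3:1  d4:1  d5:1  d6:0  d7:0 → peak 13
T14@4: d1:13  d2:3  d3:0  d4:1  d5:1  d6:1  d7:0 → peak 13
T14@5: d1:13  d2:3  d3:0  d4:0  d5:1  d6:1  d7:1 → peak 13
Best is T14@2, peak 13.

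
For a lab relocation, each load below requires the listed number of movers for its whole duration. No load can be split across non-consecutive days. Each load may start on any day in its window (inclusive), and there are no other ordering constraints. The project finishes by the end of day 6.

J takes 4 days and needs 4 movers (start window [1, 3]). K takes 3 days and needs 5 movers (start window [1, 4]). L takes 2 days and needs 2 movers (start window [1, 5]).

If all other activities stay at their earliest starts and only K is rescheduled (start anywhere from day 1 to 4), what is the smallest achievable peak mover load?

9

K@1: d1:11  d2:11  d3:9  d4:4  d5:0  d6:0 → peak 11
K@2: d1:6  d2:11  d3:9  d4:9  d5:0  d6:0 → peak 11
K@3: d1:6  d2:6  d3:9  d4:9  d5:5  d6:0 → peak 9
K@4: d1:6  d2:6  d3:4  d4:9  d5:5  d6:5 → peak 9
Best is K@3, peak 9.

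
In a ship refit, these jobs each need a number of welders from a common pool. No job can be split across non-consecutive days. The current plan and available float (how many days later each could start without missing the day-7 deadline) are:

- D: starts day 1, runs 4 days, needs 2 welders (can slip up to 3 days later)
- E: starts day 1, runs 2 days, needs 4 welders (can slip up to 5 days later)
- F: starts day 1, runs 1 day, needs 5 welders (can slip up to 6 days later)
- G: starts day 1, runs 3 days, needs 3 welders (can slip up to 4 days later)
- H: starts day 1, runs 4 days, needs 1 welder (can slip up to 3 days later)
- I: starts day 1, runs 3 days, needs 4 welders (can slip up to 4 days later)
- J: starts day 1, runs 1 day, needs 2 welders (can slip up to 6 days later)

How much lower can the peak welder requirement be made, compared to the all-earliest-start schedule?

14

Early-start peak: d1:21  d2:14  d3:10  d4:3  d5:0  d6:0  d7:0 ⇒ 21.
Leveled (D@1, E@5, F@7, G@4, H@1, I@1, J@7): d1:7  d2:7  d3:7  d4:6  d5:7  d6:7  d7:7 ⇒ 7.
Reduction 21 − 7 = 14.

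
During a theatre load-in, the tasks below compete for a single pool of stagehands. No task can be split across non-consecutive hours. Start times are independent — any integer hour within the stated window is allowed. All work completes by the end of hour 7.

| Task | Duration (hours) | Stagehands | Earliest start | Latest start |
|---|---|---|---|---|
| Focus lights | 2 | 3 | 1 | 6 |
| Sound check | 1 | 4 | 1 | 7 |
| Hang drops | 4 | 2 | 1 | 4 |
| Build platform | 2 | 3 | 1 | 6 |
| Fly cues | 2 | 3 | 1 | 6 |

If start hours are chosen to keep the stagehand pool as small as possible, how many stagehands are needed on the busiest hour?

5

Early-start (Focus lights@1, Sound check@1, Hang drops@1, Build platform@1, Fly cues@1) gives peak 15: h1:15  h2:11  h3:2  h4:2  h5:0  h6:0  h7:0.
Shift Sound check→3, Hang drops→4, Build platform→4, Fly cues→6.
Schedule Focus lights@1, Sound check@3, Hang drops@4, Build platform@4, Fly cues@6: h1:3  h2:3  h3:4  h4:5  h5:5  h6:5  h7:5 — peak 5.
Total stagehand-hours = 30 over 7 hours ⇒ peak ≥ ⌈30/7⌉ = 5, so 5 is optimal.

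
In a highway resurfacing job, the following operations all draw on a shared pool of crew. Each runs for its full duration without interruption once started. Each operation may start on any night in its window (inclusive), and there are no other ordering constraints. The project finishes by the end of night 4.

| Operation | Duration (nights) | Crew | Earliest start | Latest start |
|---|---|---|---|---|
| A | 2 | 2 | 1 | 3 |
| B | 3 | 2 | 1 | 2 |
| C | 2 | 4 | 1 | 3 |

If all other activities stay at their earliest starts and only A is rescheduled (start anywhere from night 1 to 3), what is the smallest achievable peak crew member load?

A@1: n1:8  n2:8  n3:2  n4:0 → peak 8
A@2: n1:6  n2:8  n3:4  n4:0 → peak 8
A@3: n1:6  n2:6  n3:4  n4:2 → peak 6
Best is A@3, peak 6.

6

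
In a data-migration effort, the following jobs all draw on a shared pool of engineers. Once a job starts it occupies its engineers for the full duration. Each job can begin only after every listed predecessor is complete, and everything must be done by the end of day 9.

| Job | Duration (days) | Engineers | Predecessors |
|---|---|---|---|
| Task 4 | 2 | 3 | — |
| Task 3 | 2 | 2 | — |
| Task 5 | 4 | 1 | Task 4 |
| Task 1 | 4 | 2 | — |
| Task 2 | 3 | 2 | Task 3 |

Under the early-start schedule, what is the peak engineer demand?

Early-start schedule: Task 4@1, Task 3@1, Task 5@3, Task 1@1, Task 2@3.
Load per day: day 1: 7, day 2: 7, day 3: 5, day 4: 5, day 5: 3, day 6: 1, day 7: 0, day 8: 0, day 9: 0.
Peak is 7.

7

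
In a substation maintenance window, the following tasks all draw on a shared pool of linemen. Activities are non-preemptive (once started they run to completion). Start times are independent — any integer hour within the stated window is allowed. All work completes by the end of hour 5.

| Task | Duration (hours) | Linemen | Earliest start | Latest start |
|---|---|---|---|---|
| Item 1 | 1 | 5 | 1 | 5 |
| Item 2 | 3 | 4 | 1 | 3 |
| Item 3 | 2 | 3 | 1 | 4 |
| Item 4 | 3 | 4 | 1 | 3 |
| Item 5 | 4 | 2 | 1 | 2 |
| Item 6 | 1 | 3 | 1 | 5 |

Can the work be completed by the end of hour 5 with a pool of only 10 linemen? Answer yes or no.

Schedule Item 1@1, Item 2@1, Item 3@4, Item 4@2, Item 5@2, Item 6@5: h1:9  h2:10  h3:10  h4:9  h5:8 — peak 10 ≤ 10.

yes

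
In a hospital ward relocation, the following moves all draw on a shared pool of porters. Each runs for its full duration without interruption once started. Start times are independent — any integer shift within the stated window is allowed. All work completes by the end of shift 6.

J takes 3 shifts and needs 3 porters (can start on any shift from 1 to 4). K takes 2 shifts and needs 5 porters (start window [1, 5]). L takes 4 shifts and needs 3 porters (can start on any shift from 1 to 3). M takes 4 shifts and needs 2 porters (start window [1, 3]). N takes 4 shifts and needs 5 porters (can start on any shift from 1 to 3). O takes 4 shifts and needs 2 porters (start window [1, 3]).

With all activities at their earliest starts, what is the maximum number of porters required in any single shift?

20

Early-start schedule: J@1, K@1, L@1, M@1, N@1, O@1.
Load per shift: shift 1: 20, shift 2: 20, shift 3: 15, shift 4: 12, shift 5: 0, shift 6: 0.
Peak is 20.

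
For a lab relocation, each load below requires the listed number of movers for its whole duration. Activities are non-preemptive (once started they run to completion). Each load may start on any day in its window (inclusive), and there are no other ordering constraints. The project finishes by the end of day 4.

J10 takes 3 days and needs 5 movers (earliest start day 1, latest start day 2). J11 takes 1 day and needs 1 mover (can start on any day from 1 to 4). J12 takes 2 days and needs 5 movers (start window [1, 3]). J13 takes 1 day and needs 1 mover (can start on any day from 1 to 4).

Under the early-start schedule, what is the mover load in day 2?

10

At early start, day 2 has: J10, J12.
Demand: 5 + 5 = 10.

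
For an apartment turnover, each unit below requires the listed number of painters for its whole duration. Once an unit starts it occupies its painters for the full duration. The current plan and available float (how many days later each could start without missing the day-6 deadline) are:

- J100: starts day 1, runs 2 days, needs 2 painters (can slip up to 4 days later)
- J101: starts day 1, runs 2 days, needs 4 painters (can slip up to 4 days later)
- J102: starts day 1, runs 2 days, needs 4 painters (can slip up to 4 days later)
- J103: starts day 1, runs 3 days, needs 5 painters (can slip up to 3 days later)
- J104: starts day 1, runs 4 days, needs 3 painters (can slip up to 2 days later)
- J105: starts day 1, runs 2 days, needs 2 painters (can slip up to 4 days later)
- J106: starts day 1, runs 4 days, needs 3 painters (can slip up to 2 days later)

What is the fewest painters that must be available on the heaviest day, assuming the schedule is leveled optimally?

Early-start (J100@1, J101@1, J102@1, J103@1, J104@1, J105@1, J106@1) gives peak 23: d1:23  d2:23  d3:11  d4:6  d5:0  d6:0.
Shift J103→3, J104→3, J106→3.
Schedule J100@1, J101@1, J102@1, J103@3, J104@3, J105@1, J106@3: d1:12  d2:12  d3:11  d4:11  d5:11  d6:6 — peak 12.

12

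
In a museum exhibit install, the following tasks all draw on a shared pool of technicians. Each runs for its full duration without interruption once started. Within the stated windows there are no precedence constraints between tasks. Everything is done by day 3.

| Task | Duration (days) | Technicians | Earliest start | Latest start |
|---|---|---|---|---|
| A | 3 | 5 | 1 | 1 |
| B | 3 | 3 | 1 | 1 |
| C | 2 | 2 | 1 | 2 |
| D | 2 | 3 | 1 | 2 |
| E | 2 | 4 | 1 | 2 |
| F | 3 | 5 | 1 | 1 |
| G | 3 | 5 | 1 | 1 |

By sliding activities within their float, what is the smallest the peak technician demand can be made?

Schedule A@1, B@1, C@1, D@1, E@1, F@1, G@1: d1:27  d2:27  d3:18 — peak 27.
No arrangement of the 8 feasible schedules does better.

27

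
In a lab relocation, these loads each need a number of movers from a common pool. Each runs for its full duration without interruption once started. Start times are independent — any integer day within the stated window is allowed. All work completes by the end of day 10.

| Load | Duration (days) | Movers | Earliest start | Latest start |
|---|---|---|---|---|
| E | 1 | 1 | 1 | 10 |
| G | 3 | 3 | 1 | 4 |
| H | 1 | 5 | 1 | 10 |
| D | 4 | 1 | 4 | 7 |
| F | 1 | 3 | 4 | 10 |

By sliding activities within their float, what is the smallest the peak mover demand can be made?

Early-start (E@1, G@1, H@1, D@4, F@4) gives peak 9: d1:9  d2:3  d3:3  d4:4  d5:1  d6:1  d7:1  d8:0  d9:0  d10:0.
Shift H→4, D→5, F→5.
Schedule E@1, G@1, H@4, D@5, F@5: d1:4  d2:3  d3:3  d4:5  d5:4  d6:1  d7:1  d8:1  d9:0  d10:0 — peak 5.

5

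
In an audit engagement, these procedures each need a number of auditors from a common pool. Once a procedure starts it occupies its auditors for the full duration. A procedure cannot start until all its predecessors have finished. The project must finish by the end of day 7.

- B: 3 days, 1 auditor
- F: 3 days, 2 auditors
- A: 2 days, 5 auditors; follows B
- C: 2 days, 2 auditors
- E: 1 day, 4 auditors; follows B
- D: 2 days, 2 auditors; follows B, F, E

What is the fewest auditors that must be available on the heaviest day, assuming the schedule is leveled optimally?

7

Early-start (B@1, F@1, A@4, C@1, E@4, D@5) gives peak 9: d1:5  d2:5  d3:3  d4:9  d5:7  d6:2  d7:0.
Shift A→5.
Schedule B@1, F@1, A@5, C@1, E@4, D@5: d1:5  d2:5  d3:3  d4:4  d5:7  d6:7  d7:0 — peak 7.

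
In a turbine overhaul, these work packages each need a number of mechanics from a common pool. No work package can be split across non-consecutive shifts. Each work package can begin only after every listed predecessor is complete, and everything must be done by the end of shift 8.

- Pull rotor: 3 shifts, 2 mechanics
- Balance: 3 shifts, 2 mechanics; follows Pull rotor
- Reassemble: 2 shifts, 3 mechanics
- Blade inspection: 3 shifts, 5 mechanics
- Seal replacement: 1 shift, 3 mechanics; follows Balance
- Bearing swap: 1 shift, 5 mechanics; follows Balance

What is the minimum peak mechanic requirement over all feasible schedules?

7

Early-start (Pull rotor@1, Balance@4, Reassemble@1, Blade inspection@1, Seal replacement@7, Bearing swap@7) gives peak 10: s1:10  s2:10  s3:7  s4:2  s5:2  s6:2  s7:8  s8:0.
Shift Blade inspection→3, Bearing swap→8.
Schedule Pull rotor@1, Balance@4, Reassemble@1, Blade inspection@3, Seal replacement@7, Bearing swap@8: s1:5  s2:5  s3:7  s4:7  s5:7  s6:2  s7:3  s8:5 — peak 7.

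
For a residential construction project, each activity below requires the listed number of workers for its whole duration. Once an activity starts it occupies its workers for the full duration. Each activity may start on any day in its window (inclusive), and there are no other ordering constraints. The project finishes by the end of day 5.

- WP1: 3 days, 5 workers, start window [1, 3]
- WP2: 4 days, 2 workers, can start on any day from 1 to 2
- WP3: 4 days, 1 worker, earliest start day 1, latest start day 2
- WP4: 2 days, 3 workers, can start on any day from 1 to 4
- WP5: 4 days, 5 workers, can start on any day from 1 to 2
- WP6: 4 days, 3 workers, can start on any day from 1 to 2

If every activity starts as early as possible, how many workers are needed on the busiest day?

Early-start schedule: WP1@1, WP2@1, WP3@1, WP4@1, WP5@1, WP6@1.
Load per day: day 1: 19, day 2: 19, day 3: 16, day 4: 11, day 5: 0.
Peak is 19.

19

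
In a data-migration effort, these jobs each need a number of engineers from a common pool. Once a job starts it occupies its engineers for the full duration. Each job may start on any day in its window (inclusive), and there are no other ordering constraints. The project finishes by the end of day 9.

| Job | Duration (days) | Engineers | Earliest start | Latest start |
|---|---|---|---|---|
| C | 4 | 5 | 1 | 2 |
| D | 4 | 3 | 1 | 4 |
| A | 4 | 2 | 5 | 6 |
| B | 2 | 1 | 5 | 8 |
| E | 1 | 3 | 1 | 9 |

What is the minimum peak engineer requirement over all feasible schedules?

8

Early-start (C@1, D@1, A@5, B@5, E@1) gives peak 11: d1:11  d2:8  d3:8  d4:8  d5:3  d6:3  d7:2  d8:2  d9:0.
Shift E→5.
Schedule C@1, D@1, A@5, B@5, E@5: d1:8  d2:8  d3:8  d4:8  d5:6  d6:3  d7:2  d8:2  d9:0 — peak 8.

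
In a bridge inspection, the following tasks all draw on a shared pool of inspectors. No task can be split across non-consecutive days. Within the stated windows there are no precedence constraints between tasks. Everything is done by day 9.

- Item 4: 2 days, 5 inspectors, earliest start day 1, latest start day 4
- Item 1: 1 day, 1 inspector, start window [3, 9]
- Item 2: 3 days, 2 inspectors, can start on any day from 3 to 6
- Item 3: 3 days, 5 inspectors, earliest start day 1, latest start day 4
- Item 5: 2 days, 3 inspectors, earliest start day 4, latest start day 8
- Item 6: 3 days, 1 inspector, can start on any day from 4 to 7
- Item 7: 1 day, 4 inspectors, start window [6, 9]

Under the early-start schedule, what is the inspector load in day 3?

At early start, day 3 has: Item 1, Item 2, Item 3.
Demand: 1 + 2 + 5 = 8.

8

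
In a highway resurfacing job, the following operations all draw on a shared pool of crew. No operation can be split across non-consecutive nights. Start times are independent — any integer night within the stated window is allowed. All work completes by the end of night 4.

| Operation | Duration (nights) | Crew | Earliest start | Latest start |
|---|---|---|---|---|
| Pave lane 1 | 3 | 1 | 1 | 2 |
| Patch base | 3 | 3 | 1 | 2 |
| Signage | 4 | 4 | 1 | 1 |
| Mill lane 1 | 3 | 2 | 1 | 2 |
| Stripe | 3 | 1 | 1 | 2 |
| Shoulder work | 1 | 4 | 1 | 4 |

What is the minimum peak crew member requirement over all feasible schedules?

Early-start (Pave lane 1@1, Patch base@1, Signage@1, Mill lane 1@1, Stripe@1, Shoulder work@1) gives peak 15: n1:15  n2:11  n3:11  n4:4.
Shift Shoulder work→4.
Schedule Pave lane 1@1, Patch base@1, Signage@1, Mill lane 1@1, Stripe@1, Shoulder work@4: n1:11  n2:11  n3:11  n4:8 — peak 11.
Total crew member-nights = 41 over 4 nights ⇒ peak ≥ ⌈41/4⌉ = 11, so 11 is optimal.

11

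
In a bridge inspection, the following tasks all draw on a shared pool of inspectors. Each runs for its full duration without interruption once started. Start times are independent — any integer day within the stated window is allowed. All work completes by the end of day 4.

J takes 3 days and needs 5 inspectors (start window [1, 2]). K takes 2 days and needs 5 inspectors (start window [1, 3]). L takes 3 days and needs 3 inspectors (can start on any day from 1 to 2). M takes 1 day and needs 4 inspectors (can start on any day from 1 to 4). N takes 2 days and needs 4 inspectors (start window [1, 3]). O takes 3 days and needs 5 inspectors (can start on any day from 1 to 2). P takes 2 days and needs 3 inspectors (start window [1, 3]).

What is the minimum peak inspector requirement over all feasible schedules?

Early-start (J@1, K@1, L@1, M@1, N@1, O@1, P@1) gives peak 29: d1:29  d2:25  d3:13  d4:0.
Shift N→3, O→2, P→3.
Schedule J@1, K@1, L@1, M@1, N@3, O@2, P@3: d1:17  d2:18  d3:20  d4:12 — peak 20.

20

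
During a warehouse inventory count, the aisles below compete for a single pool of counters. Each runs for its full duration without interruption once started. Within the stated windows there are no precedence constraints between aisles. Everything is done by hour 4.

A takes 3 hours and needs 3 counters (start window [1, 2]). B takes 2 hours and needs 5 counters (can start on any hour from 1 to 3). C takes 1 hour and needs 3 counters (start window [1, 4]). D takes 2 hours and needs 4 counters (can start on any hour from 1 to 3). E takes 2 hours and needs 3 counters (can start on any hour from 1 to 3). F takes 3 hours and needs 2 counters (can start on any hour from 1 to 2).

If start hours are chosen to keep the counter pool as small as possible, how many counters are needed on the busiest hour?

12

Early-start (A@1, B@1, C@1, D@1, E@1, F@1) gives peak 20: h1:20  h2:17  h3:5  h4:0.
Shift D→3, E→3, F→2.
Schedule A@1, B@1, C@1, D@3, E@3, F@2: h1:11  h2:10  h3:12  h4:9 — peak 12.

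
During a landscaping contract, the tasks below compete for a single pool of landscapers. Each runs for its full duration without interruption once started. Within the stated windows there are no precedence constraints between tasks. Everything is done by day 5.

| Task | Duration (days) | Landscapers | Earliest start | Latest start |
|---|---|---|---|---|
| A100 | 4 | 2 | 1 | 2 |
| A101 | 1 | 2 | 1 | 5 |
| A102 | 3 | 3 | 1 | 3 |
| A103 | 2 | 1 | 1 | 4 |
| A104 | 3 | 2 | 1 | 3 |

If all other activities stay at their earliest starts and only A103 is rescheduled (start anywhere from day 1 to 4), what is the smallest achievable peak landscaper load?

A103@1: d1:10  d2:8  d3:7  d4:2  d5:0 → peak 10
A103@2: d1:9  d2:8  d3:8  d4:2  d5:0 → peak 9
A103@3: d1:9  d2:7  d3:8  d4:3  d5:0 → peak 9
A103@4: d1:9  d2:7  d3:7  d4:3  d5:1 → peak 9
Best is A103@2, peak 9.

9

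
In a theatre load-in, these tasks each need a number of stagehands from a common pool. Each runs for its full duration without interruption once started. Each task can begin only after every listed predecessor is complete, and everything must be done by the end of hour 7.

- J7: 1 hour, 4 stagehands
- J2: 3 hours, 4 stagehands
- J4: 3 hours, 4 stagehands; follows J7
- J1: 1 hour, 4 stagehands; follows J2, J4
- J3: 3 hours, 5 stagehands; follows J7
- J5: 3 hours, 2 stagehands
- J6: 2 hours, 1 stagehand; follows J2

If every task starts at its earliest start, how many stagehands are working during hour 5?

5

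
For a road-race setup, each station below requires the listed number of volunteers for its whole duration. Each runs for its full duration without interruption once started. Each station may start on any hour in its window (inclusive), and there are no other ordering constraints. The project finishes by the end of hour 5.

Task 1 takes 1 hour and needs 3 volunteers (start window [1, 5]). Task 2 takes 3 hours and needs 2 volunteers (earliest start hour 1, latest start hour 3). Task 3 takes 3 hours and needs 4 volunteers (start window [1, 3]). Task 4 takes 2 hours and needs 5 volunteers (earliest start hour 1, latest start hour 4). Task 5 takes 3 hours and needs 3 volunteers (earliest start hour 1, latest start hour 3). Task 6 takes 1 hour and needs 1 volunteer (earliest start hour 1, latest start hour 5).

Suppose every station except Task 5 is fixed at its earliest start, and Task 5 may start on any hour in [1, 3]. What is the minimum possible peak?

15

Task 5@1: h1:18  h2:14  h3:9  h4:0  h5:0 → peak 18
Task 5@2: h1:15  h2:14  h3:9  h4:3  h5:0 → peak 15
Task 5@3: h1:15  h2:11  h3:9  h4:3  h5:3 → peak 15
Best is Task 5@2, peak 15.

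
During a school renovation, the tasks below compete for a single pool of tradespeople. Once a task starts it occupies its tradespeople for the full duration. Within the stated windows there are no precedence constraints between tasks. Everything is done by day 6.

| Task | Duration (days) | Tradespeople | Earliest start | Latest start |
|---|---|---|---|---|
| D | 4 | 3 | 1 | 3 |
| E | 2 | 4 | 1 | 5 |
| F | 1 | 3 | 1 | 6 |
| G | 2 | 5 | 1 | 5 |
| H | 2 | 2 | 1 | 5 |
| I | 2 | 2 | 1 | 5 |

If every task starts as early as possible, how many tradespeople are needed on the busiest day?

Early-start schedule: D@1, E@1, F@1, G@1, H@1, I@1.
Load per day: day 1: 19, day 2: 16, day 3: 3, day 4: 3, day 5: 0, day 6: 0.
Peak is 19.

19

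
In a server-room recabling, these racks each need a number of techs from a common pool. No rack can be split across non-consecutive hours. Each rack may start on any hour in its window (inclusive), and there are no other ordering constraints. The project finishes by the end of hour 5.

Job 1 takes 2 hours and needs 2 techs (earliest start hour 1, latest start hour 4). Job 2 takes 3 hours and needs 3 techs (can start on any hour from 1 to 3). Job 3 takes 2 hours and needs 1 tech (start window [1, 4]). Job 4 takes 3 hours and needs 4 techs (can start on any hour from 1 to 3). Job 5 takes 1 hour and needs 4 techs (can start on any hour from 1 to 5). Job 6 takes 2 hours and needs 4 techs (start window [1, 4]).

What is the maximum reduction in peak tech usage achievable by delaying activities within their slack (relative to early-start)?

Early-start peak: h1:18  h2:14  h3:7  h4:0  h5:0 ⇒ 18.
Leveled (Job 1@1, Job 2@1, Job 3@2, Job 4@3, Job 5@1, Job 6@4): h1:9  h2:6  h3:8  h4:8  h5:8 ⇒ 9.
Reduction 18 − 9 = 9.

9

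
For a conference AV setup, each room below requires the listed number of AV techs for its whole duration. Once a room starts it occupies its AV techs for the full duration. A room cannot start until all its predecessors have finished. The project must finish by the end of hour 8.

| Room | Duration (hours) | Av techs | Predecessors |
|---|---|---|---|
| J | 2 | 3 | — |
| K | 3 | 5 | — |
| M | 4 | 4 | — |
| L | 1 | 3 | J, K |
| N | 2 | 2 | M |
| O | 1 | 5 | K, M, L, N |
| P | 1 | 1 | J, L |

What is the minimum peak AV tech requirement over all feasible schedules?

9

Early-start (J@1, K@1, M@1, L@4, N@5, O@7, P@5) gives peak 12: h1:12  h2:12  h3:9  h4:7  h5:3  h6:2  h7:5  h8:0.
Shift K→3, L→6, P→7.
Schedule J@1, K@3, M@1, L@6, N@5, O@7, P@7: h1:7  h2:7  h3:9  h4:9  h5:7  h6:5  h7:6  h8:0 — peak 9.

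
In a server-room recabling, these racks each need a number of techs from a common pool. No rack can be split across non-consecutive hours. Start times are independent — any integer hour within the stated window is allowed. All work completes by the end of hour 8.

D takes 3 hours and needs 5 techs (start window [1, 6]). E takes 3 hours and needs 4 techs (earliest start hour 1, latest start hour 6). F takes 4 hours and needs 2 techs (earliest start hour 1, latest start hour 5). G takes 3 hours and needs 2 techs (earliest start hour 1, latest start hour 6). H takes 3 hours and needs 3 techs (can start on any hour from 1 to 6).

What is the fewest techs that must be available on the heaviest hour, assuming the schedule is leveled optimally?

8

Early-start (D@1, E@1, F@1, G@1, H@1) gives peak 16: h1:16  h2:16  h3:16  h4:2  h5:0  h6:0  h7:0  h8:0.
Shift E→4, F→4, G→4.
Schedule D@1, E@4, F@4, G@4, H@1: h1:8  h2:8  h3:8  h4:8  h5:8  h6:8  h7:2  h8:0 — peak 8.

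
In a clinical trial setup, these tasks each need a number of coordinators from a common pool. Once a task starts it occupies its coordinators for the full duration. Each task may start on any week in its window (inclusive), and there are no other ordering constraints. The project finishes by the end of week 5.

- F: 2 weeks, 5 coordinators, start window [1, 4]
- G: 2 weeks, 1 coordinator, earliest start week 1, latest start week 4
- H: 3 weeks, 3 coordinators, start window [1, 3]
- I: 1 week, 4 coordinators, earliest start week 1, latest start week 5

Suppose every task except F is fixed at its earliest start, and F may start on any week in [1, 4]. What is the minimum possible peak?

F@1: w1:13  w2:9  w3:3  w4:0  w5:0 → peak 13
F@2: w1:8  w2:9  w3:8  w4:0  w5:0 → peak 9
F@3: w1:8  w2:4  w3:8  w4:5  w5:0 → peak 8
F@4: w1:8  w2:4  w3:3  w4:5  w5:5 → peak 8
Best is F@3, peak 8.

8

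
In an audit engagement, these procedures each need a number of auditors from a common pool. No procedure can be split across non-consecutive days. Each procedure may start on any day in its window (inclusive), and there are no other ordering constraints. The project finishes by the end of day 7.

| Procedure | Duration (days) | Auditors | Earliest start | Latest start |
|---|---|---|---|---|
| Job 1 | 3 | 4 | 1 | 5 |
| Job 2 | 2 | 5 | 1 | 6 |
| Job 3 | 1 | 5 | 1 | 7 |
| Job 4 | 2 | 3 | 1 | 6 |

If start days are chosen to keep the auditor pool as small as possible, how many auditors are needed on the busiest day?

Early-start (Job 1@1, Job 2@1, Job 3@1, Job 4@1) gives peak 17: d1:17  d2:12  d3:4  d4:0  d5:0  d6:0  d7:0.
Shift Job 2→4, Job 3→6.
Schedule Job 1@1, Job 2@4, Job 3@6, Job 4@1: d1:7  d2:7  d3:4  d4:5  d5:5  d6:5  d7:0 — peak 7.

7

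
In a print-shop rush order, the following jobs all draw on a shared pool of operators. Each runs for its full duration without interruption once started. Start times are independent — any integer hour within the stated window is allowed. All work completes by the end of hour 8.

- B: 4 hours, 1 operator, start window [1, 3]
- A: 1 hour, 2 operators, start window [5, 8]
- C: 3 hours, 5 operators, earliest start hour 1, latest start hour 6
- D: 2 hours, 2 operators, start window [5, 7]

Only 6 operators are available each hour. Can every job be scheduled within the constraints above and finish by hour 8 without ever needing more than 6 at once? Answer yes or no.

yes

Schedule B@1, A@5, C@1, D@5: h1:6  h2:6  h3:6  h4:1  h5:4  h6:2  h7:0  h8:0 — peak 6 ≤ 6.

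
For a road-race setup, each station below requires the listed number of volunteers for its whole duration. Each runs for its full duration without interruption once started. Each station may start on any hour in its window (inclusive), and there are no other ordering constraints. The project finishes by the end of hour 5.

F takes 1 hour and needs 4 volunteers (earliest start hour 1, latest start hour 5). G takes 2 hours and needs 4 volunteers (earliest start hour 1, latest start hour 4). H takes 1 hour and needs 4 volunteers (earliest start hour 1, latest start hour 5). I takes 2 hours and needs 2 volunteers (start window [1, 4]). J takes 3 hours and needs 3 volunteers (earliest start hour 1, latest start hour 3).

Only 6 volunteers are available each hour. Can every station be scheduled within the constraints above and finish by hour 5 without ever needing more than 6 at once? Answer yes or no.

no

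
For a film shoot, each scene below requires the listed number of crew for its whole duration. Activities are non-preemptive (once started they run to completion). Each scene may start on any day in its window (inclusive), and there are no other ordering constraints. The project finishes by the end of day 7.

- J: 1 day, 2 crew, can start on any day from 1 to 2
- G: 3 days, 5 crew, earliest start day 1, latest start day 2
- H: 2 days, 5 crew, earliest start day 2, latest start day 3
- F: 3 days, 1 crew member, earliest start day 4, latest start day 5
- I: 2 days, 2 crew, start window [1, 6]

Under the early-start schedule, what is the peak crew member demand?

12

Early-start schedule: J@1, G@1, H@2, F@4, I@1.
Load per day: day 1: 9, day 2: 12, day 3: 10, day 4: 1, day 5: 1, day 6: 1, day 7: 0.
Peak is 12.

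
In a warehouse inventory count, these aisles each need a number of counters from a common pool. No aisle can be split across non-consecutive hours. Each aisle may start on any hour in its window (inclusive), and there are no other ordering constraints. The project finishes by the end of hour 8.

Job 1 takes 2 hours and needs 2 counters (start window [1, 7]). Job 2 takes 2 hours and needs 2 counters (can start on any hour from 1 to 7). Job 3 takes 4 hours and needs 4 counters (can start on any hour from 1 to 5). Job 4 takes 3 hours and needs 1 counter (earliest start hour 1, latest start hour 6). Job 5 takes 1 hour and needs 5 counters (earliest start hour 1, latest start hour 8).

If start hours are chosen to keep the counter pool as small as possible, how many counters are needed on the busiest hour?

5

Early-start (Job 1@1, Job 2@1, Job 3@1, Job 4@1, Job 5@1) gives peak 14: h1:14  h2:9  h3:5  h4:4  h5:0  h6:0  h7:0  h8:0.
Shift Job 3→3, Job 5→7.
Schedule Job 1@1, Job 2@1, Job 3@3, Job 4@1, Job 5@7: h1:5  h2:5  h3:5  h4:4  h5:4  h6:4  h7:5  h8:0 — peak 5.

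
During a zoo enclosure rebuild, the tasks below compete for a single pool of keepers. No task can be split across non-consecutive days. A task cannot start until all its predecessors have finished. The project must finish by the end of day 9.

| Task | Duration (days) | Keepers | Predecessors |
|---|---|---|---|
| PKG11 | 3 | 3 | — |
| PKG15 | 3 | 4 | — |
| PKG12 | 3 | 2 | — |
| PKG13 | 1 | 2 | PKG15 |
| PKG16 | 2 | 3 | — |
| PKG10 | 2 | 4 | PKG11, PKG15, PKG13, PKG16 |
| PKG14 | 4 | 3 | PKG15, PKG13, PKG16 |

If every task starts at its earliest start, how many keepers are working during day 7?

At early start, day 7 has: PKG14.
Demand: 3 = 3.

3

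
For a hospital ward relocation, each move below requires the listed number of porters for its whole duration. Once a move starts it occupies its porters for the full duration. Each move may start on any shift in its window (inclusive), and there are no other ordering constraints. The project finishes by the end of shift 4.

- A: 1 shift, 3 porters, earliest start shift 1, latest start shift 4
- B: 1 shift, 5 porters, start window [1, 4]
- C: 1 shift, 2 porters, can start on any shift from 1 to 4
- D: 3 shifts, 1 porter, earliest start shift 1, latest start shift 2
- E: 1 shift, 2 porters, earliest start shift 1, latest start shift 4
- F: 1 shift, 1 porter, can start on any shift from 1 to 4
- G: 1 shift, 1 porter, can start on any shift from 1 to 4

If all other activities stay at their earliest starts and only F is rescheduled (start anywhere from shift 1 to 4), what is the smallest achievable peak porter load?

14

F@1: s1:15  s2:1  s3:1  s4:0 → peak 15
F@2: s1:14  s2:2  s3:1  s4:0 → peak 14
F@3: s1:14  s2:1  s3:2  s4:0 → peak 14
F@4: s1:14  s2:1  s3:1  s4:1 → peak 14
Best is F@2, peak 14.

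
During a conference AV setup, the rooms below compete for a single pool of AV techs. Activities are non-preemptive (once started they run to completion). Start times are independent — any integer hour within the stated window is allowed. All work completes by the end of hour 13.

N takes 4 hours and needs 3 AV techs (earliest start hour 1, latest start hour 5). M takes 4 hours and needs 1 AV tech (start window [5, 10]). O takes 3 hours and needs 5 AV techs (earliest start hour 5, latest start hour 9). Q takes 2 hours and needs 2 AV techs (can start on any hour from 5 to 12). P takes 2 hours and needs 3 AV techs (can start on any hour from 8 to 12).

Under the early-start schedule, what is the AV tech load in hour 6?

At early start, hour 6 has: M, O, Q.
Demand: 1 + 5 + 2 = 8.

8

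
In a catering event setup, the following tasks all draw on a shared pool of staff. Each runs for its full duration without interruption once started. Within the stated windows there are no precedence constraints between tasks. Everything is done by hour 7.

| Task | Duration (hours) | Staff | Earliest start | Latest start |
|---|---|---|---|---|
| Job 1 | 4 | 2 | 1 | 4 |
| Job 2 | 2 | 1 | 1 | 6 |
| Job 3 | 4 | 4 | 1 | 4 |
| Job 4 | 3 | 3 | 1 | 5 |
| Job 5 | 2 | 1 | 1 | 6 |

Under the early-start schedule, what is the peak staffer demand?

11

Early-start schedule: Job 1@1, Job 2@1, Job 3@1, Job 4@1, Job 5@1.
Load per hour: hour 1: 11, hour 2: 11, hour 3: 9, hour 4: 6, hour 5: 0, hour 6: 0, hour 7: 0.
Peak is 11.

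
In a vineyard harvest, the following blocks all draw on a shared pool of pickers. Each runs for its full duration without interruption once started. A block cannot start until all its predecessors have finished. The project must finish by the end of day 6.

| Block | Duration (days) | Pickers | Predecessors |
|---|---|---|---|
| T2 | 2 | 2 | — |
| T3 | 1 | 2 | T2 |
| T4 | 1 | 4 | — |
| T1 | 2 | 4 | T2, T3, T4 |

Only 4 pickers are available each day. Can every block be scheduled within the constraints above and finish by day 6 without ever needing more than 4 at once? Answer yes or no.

yes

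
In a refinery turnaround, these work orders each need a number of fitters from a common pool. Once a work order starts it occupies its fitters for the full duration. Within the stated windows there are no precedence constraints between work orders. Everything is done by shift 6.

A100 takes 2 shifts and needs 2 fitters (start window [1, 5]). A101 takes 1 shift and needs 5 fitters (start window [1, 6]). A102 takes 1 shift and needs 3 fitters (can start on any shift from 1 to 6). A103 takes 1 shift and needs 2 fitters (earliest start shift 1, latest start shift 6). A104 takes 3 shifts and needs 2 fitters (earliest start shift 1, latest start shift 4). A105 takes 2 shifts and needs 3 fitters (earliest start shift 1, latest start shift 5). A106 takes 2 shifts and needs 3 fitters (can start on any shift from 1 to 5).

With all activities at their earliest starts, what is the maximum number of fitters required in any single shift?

20

Early-start schedule: A100@1, A101@1, A102@1, A103@1, A104@1, A105@1, A106@1.
Load per shift: shift 1: 20, shift 2: 10, shift 3: 2, shift 4: 0, shift 5: 0, shift 6: 0.
Peak is 20.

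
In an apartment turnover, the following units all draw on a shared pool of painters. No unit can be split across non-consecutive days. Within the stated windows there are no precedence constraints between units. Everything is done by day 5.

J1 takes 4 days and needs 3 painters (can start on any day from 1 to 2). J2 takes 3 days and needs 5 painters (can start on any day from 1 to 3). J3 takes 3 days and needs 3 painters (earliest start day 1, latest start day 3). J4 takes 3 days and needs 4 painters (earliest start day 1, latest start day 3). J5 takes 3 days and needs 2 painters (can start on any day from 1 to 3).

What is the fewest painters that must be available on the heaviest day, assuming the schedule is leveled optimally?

17

Schedule J1@1, J2@1, J3@1, J4@1, J5@1: d1:17  d2:17  d3:17  d4:3  d5:0 — peak 17.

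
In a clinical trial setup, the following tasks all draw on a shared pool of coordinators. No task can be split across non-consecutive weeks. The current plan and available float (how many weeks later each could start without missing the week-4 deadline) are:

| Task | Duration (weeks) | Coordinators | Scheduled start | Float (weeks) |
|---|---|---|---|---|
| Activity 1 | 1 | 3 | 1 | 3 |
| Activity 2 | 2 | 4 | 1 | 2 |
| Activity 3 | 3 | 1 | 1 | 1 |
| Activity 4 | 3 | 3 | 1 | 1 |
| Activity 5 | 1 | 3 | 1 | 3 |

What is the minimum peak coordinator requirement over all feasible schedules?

Early-start (Activity 1@1, Activity 2@1, Activity 3@1, Activity 4@1, Activity 5@1) gives peak 14: w1:14  w2:8  w3:4  w4:0.
Shift Activity 4→2, Activity 5→3.
Schedule Activity 1@1, Activity 2@1, Activity 3@1, Activity 4@2, Activity 5@3: w1:8  w2:8  w3:7  w4:3 — peak 8.

8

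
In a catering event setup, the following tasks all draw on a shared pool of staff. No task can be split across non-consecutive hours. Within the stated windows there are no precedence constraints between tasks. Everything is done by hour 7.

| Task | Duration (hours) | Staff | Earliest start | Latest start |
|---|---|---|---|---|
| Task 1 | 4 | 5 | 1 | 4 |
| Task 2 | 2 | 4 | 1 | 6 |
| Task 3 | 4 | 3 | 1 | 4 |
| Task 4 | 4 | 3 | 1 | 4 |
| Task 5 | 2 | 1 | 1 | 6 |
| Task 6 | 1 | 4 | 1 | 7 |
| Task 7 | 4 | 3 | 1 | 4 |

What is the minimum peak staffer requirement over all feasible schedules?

14

Early-start (Task 1@1, Task 2@1, Task 3@1, Task 4@1, Task 5@1, Task 6@1, Task 7@1) gives peak 23: h1:23  h2:19  h3:14  h4:14  h5:0  h6:0  h7:0.
Shift Task 4→3, Task 6→5, Task 7→3.
Schedule Task 1@1, Task 2@1, Task 3@1, Task 4@3, Task 5@1, Task 6@5, Task 7@3: h1:13  h2:13  h3:14  h4:14  h5:10  h6:6  h7:0 — peak 14.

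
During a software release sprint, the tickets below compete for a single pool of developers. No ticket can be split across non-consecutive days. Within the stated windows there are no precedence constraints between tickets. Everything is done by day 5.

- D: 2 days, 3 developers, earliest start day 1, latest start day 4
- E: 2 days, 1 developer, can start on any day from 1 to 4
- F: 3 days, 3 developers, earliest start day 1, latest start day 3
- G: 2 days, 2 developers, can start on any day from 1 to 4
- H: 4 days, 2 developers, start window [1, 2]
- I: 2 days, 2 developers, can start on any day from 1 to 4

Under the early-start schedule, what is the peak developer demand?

13

Early-start schedule: D@1, E@1, F@1, G@1, H@1, I@1.
Load per day: day 1: 13, day 2: 13, day 3: 5, day 4: 2, day 5: 0.
Peak is 13.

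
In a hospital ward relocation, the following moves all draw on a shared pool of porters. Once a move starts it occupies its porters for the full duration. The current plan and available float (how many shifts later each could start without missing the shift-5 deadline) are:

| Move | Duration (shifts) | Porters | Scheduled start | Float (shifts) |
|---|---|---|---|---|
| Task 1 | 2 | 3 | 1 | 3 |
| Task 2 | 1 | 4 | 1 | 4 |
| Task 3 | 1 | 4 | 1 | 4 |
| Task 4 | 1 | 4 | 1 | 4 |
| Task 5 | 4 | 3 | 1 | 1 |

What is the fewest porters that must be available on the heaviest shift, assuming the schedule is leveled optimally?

7

Early-start (Task 1@1, Task 2@1, Task 3@1, Task 4@1, Task 5@1) gives peak 18: s1:18  s2:6  s3:3  s4:3  s5:0.
Shift Task 3→3, Task 4→4, Task 5→2.
Schedule Task 1@1, Task 2@1, Task 3@3, Task 4@4, Task 5@2: s1:7  s2:6  s3:7  s4:7  s5:3 — peak 7.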